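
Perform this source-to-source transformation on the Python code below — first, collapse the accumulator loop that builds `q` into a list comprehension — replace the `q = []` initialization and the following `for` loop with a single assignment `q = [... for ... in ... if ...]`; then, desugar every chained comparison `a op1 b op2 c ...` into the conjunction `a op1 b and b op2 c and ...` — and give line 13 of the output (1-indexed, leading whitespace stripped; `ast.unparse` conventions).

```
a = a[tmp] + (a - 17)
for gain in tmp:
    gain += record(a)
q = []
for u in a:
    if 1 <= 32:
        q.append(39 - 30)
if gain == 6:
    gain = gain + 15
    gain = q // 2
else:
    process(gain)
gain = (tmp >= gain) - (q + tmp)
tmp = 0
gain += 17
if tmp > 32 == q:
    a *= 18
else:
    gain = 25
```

if tmp > 32 and 32 == q:

Transformed code:
a = a[tmp] + (a - 17)
for gain in tmp:
    gain += record(a)
q = [39 - 30 for u in a if 1 <= 32]
if gain == 6:
    gain = gain + 15
    gain = q // 2
else:
    process(gain)
gain = (tmp >= gain) - (q + tmp)
tmp = 0
gain += 17
if tmp > 32 and 32 == q:
    a *= 18
else:
    gain = 25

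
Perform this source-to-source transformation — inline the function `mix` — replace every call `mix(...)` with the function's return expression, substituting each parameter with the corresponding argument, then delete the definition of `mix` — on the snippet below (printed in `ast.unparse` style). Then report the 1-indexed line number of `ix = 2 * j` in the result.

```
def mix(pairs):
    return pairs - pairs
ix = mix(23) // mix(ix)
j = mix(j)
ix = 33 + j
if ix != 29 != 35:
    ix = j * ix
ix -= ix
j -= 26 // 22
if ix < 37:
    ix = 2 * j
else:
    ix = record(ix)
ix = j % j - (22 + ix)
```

9

Transformed code:
ix = (23 - 23) // (ix - ix)
j = j - j
ix = 33 + j
if ix != 29 != 35:
    ix = j * ix
ix -= ix
j -= 26 // 22
if ix < 37:
    ix = 2 * j
else:
    ix = record(ix)
ix = j % j - (22 + ix)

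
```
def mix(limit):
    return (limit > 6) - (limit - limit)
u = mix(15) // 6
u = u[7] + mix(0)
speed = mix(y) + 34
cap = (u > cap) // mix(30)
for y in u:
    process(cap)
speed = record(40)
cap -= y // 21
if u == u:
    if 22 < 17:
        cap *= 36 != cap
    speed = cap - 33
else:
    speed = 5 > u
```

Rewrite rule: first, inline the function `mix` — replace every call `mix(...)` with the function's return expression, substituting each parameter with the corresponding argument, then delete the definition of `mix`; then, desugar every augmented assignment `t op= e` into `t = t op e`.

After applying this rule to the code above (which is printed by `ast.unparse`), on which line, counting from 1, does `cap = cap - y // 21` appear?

8

Transformed code:
u = ((15 > 6) - (15 - 15)) // 6
u = u[7] + ((0 > 6) - (0 - 0))
speed = (y > 6) - (y - y) + 34
cap = (u > cap) // ((30 > 6) - (30 - 30))
for y in u:
    process(cap)
speed = record(40)
cap = cap - y // 21
if u == u:
    if 22 < 17:
        cap = cap * (36 != cap)
    speed = cap - 33
else:
    speed = 5 > u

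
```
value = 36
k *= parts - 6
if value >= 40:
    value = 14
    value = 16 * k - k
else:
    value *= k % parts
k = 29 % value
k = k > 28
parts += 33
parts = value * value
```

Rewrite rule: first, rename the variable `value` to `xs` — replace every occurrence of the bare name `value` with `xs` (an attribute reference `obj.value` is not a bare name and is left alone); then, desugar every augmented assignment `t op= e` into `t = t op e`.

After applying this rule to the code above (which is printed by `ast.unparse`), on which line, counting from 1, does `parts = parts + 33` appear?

10

Transformed code:
xs = 36
k = k * (parts - 6)
if xs >= 40:
    xs = 14
    xs = 16 * k - k
else:
    xs = xs * (k % parts)
k = 29 % xs
k = k > 28
parts = parts + 33
parts = xs * xs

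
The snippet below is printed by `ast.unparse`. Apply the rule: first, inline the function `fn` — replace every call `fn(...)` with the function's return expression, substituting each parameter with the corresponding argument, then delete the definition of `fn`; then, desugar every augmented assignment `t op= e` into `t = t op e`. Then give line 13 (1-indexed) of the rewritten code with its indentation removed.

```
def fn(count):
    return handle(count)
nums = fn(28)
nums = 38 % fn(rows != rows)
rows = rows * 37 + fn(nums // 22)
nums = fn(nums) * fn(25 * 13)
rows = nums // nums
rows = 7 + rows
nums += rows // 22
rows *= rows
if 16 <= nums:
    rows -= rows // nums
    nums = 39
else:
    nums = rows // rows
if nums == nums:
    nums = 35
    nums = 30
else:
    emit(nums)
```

Transformed code:
nums = handle(28)
nums = 38 % handle(rows != rows)
rows = rows * 37 + handle(nums // 22)
nums = handle(nums) * handle(25 * 13)
rows = nums // nums
rows = 7 + rows
nums = nums + rows // 22
rows = rows * rows
if 16 <= nums:
    rows = rows - rows // nums
    nums = 39
else:
    nums = rows // rows
if nums == nums:
    nums = 35
    nums = 30
else:
    emit(nums)

nums = rows // rows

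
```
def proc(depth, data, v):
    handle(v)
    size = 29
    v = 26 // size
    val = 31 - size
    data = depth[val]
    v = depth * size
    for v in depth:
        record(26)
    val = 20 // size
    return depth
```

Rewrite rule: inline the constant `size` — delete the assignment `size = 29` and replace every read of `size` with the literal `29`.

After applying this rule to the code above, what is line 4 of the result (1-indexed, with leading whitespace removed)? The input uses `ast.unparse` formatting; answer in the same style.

Transformed code:
def proc(depth, data, v):
    handle(v)
    v = 26 // 29
    val = 31 - 29
    data = depth[val]
    v = depth * 29
    for v in depth:
        record(26)
    val = 20 // 29
    return depth

val = 31 - 29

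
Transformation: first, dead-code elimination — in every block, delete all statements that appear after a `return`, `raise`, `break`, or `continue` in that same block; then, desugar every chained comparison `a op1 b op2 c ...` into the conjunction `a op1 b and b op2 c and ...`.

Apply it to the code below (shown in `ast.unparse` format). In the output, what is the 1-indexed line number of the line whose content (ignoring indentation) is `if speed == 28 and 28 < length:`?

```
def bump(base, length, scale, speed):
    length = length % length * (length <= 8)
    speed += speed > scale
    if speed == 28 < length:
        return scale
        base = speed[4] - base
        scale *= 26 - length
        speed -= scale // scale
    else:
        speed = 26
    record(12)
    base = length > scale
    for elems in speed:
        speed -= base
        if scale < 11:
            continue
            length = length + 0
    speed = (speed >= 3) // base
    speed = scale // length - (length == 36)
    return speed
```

4

Transformed code:
def bump(base, length, scale, speed):
    length = length % length * (length <= 8)
    speed += speed > scale
    if speed == 28 and 28 < length:
        return scale
    else:
        speed = 26
    record(12)
    base = length > scale
    for elems in speed:
        speed -= base
        if scale < 11:
            continue
    speed = (speed >= 3) // base
    speed = scale // length - (length == 36)
    return speed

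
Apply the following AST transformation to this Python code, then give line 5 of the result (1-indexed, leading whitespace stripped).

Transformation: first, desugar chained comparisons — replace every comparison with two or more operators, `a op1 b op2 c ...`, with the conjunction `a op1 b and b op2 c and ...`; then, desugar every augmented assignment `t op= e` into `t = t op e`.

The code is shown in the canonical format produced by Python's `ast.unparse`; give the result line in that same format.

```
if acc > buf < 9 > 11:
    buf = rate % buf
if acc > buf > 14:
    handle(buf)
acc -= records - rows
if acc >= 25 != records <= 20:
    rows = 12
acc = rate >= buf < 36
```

acc = acc - (records - rows)

Transformed code:
if acc > buf and buf < 9 and (9 > 11):
    buf = rate % buf
if acc > buf and buf > 14:
    handle(buf)
acc = acc - (records - rows)
if acc >= 25 and 25 != records and (records <= 20):
    rows = 12
acc = rate >= buf and buf < 36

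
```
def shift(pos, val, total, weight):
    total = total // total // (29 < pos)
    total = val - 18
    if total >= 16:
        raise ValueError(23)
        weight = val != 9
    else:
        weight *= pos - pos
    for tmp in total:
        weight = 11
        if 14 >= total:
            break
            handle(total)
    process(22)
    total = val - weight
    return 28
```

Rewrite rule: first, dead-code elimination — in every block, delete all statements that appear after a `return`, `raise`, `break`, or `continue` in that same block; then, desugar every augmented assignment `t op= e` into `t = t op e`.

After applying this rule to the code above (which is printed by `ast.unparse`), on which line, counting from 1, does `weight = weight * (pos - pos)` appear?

Transformed code:
def shift(pos, val, total, weight):
    total = total // total // (29 < pos)
    total = val - 18
    if total >= 16:
        raise ValueError(23)
    else:
        weight = weight * (pos - pos)
    for tmp in total:
        weight = 11
        if 14 >= total:
            break
    process(22)
    total = val - weight
    return 28

7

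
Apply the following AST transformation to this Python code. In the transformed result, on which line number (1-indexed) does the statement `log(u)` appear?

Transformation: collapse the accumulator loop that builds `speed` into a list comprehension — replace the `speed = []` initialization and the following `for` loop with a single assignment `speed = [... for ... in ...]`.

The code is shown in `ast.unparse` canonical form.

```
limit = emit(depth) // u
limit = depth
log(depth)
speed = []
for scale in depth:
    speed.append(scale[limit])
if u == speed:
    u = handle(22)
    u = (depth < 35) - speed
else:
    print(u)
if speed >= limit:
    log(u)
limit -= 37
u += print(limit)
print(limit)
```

11

Transformed code:
limit = emit(depth) // u
limit = depth
log(depth)
speed = [scale[limit] for scale in depth]
if u == speed:
    u = handle(22)
    u = (depth < 35) - speed
else:
    print(u)
if speed >= limit:
    log(u)
limit -= 37
u += print(limit)
print(limit)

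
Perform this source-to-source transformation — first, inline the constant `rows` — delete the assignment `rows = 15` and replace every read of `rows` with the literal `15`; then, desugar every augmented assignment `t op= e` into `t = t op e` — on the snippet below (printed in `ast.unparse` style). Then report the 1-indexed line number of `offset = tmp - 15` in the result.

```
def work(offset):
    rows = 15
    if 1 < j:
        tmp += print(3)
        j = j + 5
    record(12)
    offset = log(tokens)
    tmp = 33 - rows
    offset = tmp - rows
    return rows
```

8

Transformed code:
def work(offset):
    if 1 < j:
        tmp = tmp + print(3)
        j = j + 5
    record(12)
    offset = log(tokens)
    tmp = 33 - 15
    offset = tmp - 15
    return 15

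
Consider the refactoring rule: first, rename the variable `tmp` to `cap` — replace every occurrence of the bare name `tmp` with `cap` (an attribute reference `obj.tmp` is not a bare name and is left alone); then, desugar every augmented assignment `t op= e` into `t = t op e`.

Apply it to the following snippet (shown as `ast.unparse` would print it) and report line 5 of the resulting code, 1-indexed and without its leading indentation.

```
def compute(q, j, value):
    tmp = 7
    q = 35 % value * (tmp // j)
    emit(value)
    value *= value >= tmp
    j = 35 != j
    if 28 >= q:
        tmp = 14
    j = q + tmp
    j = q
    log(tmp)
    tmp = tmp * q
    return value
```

value = value * (value >= cap)

Transformed code:
def compute(q, j, value):
    cap = 7
    q = 35 % value * (cap // j)
    emit(value)
    value = value * (value >= cap)
    j = 35 != j
    if 28 >= q:
        cap = 14
    j = q + cap
    j = q
    log(cap)
    cap = cap * q
    return value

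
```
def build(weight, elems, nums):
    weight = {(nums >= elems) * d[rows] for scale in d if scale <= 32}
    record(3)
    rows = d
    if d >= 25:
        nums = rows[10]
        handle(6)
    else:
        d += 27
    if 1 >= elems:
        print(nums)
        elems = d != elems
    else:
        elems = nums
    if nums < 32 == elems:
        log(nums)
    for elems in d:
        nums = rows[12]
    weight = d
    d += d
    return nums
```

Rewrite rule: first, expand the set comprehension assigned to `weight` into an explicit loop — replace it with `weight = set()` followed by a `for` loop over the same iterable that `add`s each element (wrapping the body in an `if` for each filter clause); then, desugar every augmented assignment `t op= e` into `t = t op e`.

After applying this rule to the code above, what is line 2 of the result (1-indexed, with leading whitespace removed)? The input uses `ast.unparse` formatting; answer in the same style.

weight = set()

Transformed code:
def build(weight, elems, nums):
    weight = set()
    for scale in d:
        if scale <= 32:
            weight.add((nums >= elems) * d[rows])
    record(3)
    rows = d
    if d >= 25:
        nums = rows[10]
        handle(6)
    else:
        d = d + 27
    if 1 >= elems:
        print(nums)
        elems = d != elems
    else:
        elems = nums
    if nums < 32 == elems:
        log(nums)
    for elems in d:
        nums = rows[12]
    weight = d
    d = d + d
    return nums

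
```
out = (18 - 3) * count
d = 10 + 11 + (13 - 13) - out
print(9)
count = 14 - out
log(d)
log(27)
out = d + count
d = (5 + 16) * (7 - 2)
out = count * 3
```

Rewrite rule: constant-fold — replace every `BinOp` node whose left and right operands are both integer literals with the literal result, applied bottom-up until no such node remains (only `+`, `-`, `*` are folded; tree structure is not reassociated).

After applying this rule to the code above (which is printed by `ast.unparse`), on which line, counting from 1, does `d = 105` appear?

8

Transformed code:
out = 15 * count
d = 21 - out
print(9)
count = 14 - out
log(d)
log(27)
out = d + count
d = 105
out = count * 3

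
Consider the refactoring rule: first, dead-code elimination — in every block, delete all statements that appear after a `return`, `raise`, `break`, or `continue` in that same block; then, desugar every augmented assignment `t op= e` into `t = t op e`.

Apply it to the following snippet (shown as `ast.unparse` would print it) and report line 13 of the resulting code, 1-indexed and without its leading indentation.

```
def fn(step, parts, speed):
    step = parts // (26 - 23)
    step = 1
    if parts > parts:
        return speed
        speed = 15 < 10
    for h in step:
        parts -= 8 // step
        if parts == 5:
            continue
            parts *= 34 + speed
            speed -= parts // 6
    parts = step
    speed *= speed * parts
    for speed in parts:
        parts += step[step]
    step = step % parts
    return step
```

Transformed code:
def fn(step, parts, speed):
    step = parts // (26 - 23)
    step = 1
    if parts > parts:
        return speed
    for h in step:
        parts = parts - 8 // step
        if parts == 5:
            continue
    parts = step
    speed = speed * (speed * parts)
    for speed in parts:
        parts = parts + step[step]
    step = step % parts
    return step

parts = parts + step[step]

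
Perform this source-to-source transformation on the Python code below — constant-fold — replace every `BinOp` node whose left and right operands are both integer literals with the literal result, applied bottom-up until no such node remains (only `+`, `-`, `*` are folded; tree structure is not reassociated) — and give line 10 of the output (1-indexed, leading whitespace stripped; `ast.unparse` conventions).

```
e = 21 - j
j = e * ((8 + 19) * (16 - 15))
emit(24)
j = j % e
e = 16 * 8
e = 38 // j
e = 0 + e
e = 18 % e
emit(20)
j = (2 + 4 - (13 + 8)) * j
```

Transformed code:
e = 21 - j
j = e * 27
emit(24)
j = j % e
e = 128
e = 38 // j
e = 0 + e
e = 18 % e
emit(20)
j = -15 * j

j = -15 * j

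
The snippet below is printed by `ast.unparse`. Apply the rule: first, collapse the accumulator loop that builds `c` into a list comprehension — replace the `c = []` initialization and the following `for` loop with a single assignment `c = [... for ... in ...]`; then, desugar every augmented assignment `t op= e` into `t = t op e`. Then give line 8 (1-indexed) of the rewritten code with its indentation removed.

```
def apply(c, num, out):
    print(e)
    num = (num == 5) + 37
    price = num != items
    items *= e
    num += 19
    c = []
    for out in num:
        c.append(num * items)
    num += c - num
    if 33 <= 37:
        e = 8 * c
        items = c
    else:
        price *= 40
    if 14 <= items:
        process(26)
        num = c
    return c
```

Transformed code:
def apply(c, num, out):
    print(e)
    num = (num == 5) + 37
    price = num != items
    items = items * e
    num = num + 19
    c = [num * items for out in num]
    num = num + (c - num)
    if 33 <= 37:
        e = 8 * c
        items = c
    else:
        price = price * 40
    if 14 <= items:
        process(26)
        num = c
    return c

num = num + (c - num)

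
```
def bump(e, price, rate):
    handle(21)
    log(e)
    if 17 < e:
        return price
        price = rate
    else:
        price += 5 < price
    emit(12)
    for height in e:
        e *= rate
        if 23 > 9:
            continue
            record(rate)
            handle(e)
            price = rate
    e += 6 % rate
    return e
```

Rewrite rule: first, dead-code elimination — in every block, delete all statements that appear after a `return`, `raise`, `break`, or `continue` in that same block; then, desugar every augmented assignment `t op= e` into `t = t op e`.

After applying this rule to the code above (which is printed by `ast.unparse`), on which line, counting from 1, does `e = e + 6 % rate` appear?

Transformed code:
def bump(e, price, rate):
    handle(21)
    log(e)
    if 17 < e:
        return price
    else:
        price = price + (5 < price)
    emit(12)
    for height in e:
        e = e * rate
        if 23 > 9:
            continue
    e = e + 6 % rate
    return e

13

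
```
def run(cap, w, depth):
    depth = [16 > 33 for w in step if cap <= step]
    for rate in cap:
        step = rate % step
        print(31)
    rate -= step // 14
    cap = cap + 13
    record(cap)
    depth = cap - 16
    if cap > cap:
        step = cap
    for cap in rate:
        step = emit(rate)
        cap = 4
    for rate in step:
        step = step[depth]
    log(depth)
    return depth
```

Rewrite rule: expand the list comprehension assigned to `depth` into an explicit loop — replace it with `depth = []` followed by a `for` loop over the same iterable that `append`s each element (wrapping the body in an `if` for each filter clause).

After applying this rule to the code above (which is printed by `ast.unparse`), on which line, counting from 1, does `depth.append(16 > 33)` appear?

Transformed code:
def run(cap, w, depth):
    depth = []
    for w in step:
        if cap <= step:
            depth.append(16 > 33)
    for rate in cap:
        step = rate % step
        print(31)
    rate -= step // 14
    cap = cap + 13
    record(cap)
    depth = cap - 16
    if cap > cap:
        step = cap
    for cap in rate:
        step = emit(rate)
        cap = 4
    for rate in step:
        step = step[depth]
    log(depth)
    return depth

5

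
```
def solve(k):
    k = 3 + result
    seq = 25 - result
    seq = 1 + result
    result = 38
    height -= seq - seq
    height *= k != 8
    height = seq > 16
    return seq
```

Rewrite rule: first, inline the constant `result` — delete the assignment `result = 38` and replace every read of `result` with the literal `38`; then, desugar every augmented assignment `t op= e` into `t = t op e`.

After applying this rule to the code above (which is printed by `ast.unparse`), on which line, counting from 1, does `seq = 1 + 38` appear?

4

Transformed code:
def solve(k):
    k = 3 + 38
    seq = 25 - 38
    seq = 1 + 38
    height = height - (seq - seq)
    height = height * (k != 8)
    height = seq > 16
    return seq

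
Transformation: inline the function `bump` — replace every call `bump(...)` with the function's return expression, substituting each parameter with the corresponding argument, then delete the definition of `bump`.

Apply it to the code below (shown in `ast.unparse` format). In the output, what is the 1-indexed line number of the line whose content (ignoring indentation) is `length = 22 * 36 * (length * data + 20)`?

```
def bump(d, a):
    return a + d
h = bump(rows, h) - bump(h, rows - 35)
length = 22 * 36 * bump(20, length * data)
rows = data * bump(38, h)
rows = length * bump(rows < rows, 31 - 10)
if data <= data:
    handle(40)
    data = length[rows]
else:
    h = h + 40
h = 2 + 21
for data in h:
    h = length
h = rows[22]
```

Transformed code:
h = h + rows - (rows - 35 + h)
length = 22 * 36 * (length * data + 20)
rows = data * (h + 38)
rows = length * (31 - 10 + (rows < rows))
if data <= data:
    handle(40)
    data = length[rows]
else:
    h = h + 40
h = 2 + 21
for data in h:
    h = length
h = rows[22]

2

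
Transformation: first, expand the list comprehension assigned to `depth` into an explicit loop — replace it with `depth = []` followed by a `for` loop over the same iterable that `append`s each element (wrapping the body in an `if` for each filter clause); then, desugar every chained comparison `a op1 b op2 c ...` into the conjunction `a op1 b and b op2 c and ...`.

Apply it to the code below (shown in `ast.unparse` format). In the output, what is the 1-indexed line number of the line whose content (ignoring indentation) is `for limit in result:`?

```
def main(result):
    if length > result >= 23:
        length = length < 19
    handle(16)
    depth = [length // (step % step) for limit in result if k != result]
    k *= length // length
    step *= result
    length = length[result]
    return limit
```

6

Transformed code:
def main(result):
    if length > result and result >= 23:
        length = length < 19
    handle(16)
    depth = []
    for limit in result:
        if k != result:
            depth.append(length // (step % step))
    k *= length // length
    step *= result
    length = length[result]
    return limit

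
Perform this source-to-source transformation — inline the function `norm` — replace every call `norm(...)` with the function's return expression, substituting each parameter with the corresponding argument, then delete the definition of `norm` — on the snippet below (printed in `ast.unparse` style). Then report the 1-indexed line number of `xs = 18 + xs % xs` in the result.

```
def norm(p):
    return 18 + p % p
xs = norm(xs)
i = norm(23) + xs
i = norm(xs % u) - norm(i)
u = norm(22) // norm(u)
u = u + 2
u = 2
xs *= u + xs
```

1

Transformed code:
xs = 18 + xs % xs
i = 18 + 23 % 23 + xs
i = 18 + xs % u % (xs % u) - (18 + i % i)
u = (18 + 22 % 22) // (18 + u % u)
u = u + 2
u = 2
xs *= u + xs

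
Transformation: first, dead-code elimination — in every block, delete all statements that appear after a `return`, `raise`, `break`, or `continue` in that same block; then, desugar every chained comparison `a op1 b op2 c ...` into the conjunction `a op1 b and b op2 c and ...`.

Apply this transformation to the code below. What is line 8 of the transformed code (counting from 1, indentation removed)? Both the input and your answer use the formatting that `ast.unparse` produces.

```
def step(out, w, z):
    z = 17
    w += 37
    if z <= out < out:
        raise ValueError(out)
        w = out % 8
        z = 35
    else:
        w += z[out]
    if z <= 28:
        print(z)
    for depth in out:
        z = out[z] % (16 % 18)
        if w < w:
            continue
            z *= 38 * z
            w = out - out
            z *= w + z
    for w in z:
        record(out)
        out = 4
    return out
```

Transformed code:
def step(out, w, z):
    z = 17
    w += 37
    if z <= out and out < out:
        raise ValueError(out)
    else:
        w += z[out]
    if z <= 28:
        print(z)
    for depth in out:
        z = out[z] % (16 % 18)
        if w < w:
            continue
    for w in z:
        record(out)
        out = 4
    return out

if z <= 28:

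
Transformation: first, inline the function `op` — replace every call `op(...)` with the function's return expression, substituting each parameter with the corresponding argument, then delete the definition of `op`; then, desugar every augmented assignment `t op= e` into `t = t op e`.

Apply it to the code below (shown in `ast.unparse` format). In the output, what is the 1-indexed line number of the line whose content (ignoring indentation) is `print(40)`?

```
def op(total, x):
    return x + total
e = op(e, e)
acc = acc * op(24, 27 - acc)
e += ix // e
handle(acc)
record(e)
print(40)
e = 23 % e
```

6

Transformed code:
e = e + e
acc = acc * (27 - acc + 24)
e = e + ix // e
handle(acc)
record(e)
print(40)
e = 23 % e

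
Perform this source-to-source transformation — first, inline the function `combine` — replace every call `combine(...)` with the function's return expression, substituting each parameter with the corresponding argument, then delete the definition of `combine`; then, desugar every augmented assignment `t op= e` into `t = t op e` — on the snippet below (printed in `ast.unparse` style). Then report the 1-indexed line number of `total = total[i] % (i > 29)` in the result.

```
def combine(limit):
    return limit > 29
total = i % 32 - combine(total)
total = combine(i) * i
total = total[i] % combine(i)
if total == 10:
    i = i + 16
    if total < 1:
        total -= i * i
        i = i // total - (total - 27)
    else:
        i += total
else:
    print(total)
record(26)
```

Transformed code:
total = i % 32 - (total > 29)
total = (i > 29) * i
total = total[i] % (i > 29)
if total == 10:
    i = i + 16
    if total < 1:
        total = total - i * i
        i = i // total - (total - 27)
    else:
        i = i + total
else:
    print(total)
record(26)

3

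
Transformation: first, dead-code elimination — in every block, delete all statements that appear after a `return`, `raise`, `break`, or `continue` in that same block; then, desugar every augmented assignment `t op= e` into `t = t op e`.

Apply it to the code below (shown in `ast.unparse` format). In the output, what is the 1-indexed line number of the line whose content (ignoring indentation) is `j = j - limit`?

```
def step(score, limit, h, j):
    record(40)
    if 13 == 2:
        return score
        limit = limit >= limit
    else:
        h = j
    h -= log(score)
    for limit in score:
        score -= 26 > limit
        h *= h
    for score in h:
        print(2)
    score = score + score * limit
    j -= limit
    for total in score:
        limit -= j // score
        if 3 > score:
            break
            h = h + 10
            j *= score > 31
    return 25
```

Transformed code:
def step(score, limit, h, j):
    record(40)
    if 13 == 2:
        return score
    else:
        h = j
    h = h - log(score)
    for limit in score:
        score = score - (26 > limit)
        h = h * h
    for score in h:
        print(2)
    score = score + score * limit
    j = j - limit
    for total in score:
        limit = limit - j // score
        if 3 > score:
            break
    return 25

14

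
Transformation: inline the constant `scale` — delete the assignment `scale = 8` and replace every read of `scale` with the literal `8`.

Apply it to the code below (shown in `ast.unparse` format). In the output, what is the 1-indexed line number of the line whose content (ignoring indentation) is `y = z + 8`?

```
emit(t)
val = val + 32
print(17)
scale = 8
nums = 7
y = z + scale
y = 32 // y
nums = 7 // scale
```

5

Transformed code:
emit(t)
val = val + 32
print(17)
nums = 7
y = z + 8
y = 32 // y
nums = 7 // 8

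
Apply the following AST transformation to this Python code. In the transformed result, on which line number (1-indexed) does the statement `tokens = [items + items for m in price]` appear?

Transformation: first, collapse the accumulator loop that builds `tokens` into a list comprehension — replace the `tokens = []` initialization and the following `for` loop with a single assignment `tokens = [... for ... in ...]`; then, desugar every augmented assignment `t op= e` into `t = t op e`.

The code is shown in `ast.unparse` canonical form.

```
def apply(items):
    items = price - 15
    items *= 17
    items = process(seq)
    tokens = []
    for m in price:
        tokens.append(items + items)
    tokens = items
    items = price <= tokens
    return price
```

5

Transformed code:
def apply(items):
    items = price - 15
    items = items * 17
    items = process(seq)
    tokens = [items + items for m in price]
    tokens = items
    items = price <= tokens
    return price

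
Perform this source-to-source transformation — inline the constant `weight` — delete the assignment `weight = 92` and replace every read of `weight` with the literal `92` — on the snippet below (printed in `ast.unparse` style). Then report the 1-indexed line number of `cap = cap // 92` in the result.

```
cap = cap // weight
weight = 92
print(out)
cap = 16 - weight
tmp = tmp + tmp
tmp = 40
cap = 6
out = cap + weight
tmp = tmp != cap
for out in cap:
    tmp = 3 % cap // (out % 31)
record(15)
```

Transformed code:
cap = cap // 92
print(out)
cap = 16 - 92
tmp = tmp + tmp
tmp = 40
cap = 6
out = cap + 92
tmp = tmp != cap
for out in cap:
    tmp = 3 % cap // (out % 31)
record(15)

1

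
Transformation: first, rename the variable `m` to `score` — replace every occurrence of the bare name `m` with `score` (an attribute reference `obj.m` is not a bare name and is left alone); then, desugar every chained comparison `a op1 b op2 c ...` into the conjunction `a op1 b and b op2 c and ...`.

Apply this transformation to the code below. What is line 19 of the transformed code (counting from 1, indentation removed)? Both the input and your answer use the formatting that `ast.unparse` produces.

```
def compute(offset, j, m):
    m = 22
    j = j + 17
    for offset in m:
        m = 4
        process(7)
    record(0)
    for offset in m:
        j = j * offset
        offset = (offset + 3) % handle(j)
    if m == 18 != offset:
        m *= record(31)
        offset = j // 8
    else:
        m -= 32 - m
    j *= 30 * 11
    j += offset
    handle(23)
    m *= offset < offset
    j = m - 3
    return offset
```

Transformed code:
def compute(offset, j, score):
    score = 22
    j = j + 17
    for offset in score:
        score = 4
        process(7)
    record(0)
    for offset in score:
        j = j * offset
        offset = (offset + 3) % handle(j)
    if score == 18 and 18 != offset:
        score *= record(31)
        offset = j // 8
    else:
        score -= 32 - score
    j *= 30 * 11
    j += offset
    handle(23)
    score *= offset < offset
    j = score - 3
    return offset

score *= offset < offset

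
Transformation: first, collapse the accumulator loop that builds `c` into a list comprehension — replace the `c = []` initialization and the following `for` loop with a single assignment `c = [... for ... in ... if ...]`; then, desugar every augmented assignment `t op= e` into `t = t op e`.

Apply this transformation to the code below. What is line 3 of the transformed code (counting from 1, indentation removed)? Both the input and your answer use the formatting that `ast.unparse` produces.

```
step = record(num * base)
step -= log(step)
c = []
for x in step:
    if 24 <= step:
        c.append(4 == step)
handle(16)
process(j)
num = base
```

c = [4 == step for x in step if 24 <= step]

Transformed code:
step = record(num * base)
step = step - log(step)
c = [4 == step for x in step if 24 <= step]
handle(16)
process(j)
num = base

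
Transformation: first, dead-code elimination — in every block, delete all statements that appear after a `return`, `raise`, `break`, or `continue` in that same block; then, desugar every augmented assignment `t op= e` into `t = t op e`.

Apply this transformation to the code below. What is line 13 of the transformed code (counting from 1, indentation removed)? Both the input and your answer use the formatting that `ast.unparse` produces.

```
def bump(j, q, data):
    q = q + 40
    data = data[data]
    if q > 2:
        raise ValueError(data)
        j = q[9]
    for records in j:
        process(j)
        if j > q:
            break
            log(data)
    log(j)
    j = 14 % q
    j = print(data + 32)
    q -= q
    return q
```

q = q - q

Transformed code:
def bump(j, q, data):
    q = q + 40
    data = data[data]
    if q > 2:
        raise ValueError(data)
    for records in j:
        process(j)
        if j > q:
            break
    log(j)
    j = 14 % q
    j = print(data + 32)
    q = q - q
    return q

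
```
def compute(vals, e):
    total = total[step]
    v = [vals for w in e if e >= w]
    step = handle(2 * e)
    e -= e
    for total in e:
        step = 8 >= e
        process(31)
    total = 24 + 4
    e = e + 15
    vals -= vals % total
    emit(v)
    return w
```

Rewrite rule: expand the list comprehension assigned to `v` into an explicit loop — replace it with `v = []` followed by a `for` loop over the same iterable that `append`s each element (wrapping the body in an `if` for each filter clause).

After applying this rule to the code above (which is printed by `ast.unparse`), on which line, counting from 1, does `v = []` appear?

Transformed code:
def compute(vals, e):
    total = total[step]
    v = []
    for w in e:
        if e >= w:
            v.append(vals)
    step = handle(2 * e)
    e -= e
    for total in e:
        step = 8 >= e
        process(31)
    total = 24 + 4
    e = e + 15
    vals -= vals % total
    emit(v)
    return w

3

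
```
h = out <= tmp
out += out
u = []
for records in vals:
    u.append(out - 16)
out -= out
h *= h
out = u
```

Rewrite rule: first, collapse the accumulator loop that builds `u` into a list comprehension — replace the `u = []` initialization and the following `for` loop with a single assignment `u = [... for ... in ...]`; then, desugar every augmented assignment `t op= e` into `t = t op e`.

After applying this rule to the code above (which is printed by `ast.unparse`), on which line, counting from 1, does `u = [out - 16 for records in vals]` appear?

Transformed code:
h = out <= tmp
out = out + out
u = [out - 16 for records in vals]
out = out - out
h = h * h
out = u

3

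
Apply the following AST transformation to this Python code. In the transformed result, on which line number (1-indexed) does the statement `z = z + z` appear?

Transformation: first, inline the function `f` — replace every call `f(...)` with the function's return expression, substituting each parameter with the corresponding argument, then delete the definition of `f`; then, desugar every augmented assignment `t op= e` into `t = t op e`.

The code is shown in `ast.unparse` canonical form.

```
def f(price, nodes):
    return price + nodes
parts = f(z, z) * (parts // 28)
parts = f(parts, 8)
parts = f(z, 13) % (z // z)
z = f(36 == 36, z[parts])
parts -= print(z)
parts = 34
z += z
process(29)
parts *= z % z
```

7

Transformed code:
parts = (z + z) * (parts // 28)
parts = parts + 8
parts = (z + 13) % (z // z)
z = (36 == 36) + z[parts]
parts = parts - print(z)
parts = 34
z = z + z
process(29)
parts = parts * (z % z)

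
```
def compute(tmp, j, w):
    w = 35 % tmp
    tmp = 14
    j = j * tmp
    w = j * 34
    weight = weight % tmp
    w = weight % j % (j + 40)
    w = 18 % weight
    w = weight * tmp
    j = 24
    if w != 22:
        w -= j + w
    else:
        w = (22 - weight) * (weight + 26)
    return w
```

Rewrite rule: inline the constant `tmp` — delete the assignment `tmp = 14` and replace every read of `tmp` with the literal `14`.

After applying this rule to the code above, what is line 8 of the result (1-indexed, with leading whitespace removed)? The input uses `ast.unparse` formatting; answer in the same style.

Transformed code:
def compute(tmp, j, w):
    w = 35 % 14
    j = j * 14
    w = j * 34
    weight = weight % 14
    w = weight % j % (j + 40)
    w = 18 % weight
    w = weight * 14
    j = 24
    if w != 22:
        w -= j + w
    else:
        w = (22 - weight) * (weight + 26)
    return w

w = weight * 14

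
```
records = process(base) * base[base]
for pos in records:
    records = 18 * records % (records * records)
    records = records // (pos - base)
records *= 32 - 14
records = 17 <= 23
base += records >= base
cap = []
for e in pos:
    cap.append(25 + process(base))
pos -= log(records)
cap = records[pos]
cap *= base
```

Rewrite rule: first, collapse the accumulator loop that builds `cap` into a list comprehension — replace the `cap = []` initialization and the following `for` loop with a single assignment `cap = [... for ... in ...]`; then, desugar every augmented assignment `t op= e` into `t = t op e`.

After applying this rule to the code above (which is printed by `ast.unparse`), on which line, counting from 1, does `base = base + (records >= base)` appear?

Transformed code:
records = process(base) * base[base]
for pos in records:
    records = 18 * records % (records * records)
    records = records // (pos - base)
records = records * (32 - 14)
records = 17 <= 23
base = base + (records >= base)
cap = [25 + process(base) for e in pos]
pos = pos - log(records)
cap = records[pos]
cap = cap * base

7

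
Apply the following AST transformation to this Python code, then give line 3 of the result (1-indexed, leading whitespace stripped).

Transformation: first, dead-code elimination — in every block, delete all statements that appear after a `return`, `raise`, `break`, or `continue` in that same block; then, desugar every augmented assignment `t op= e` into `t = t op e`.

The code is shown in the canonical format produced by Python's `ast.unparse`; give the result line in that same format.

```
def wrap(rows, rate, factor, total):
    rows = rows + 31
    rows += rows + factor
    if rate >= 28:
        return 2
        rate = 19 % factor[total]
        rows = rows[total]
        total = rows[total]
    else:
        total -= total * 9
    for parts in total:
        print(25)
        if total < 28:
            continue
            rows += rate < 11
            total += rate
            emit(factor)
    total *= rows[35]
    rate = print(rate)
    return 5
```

rows = rows + (rows + factor)

Transformed code:
def wrap(rows, rate, factor, total):
    rows = rows + 31
    rows = rows + (rows + factor)
    if rate >= 28:
        return 2
    else:
        total = total - total * 9
    for parts in total:
        print(25)
        if total < 28:
            continue
    total = total * rows[35]
    rate = print(rate)
    return 5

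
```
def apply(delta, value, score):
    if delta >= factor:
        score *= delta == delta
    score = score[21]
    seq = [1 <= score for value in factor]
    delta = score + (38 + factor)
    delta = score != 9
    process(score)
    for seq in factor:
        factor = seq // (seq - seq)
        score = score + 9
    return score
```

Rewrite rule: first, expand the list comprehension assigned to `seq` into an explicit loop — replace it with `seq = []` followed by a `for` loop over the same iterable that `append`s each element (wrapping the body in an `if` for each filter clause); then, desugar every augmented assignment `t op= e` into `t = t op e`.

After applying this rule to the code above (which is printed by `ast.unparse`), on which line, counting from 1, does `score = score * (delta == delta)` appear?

3

Transformed code:
def apply(delta, value, score):
    if delta >= factor:
        score = score * (delta == delta)
    score = score[21]
    seq = []
    for value in factor:
        seq.append(1 <= score)
    delta = score + (38 + factor)
    delta = score != 9
    process(score)
    for seq in factor:
        factor = seq // (seq - seq)
        score = score + 9
    return score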